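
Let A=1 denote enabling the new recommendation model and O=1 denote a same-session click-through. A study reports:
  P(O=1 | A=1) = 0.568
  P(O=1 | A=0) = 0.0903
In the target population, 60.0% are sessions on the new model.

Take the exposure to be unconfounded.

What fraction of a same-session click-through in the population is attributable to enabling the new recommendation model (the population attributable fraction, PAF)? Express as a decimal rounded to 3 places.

Let p₁ = 0.568, p₀ = 0.0903.
Overall risk P(Y=1) = π·p₁ + (1−π)·p₀ = 0.6×0.568 + 0.4×0.0903 = 0.37692.
Under exogeneity, PAF = [P(Y=1) − p₀] / P(Y=1).
PAF = (0.37692 − 0.0903) / 0.37692 ≈ 0.7604

PAF ≈ 0.760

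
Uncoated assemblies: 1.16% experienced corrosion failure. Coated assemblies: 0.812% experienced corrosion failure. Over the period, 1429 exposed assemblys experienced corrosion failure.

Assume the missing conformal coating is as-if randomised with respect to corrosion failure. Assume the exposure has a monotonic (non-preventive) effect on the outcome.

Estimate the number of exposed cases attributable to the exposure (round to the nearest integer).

about 429 cases

p₁ = 0.0116, p₀ = 0.00812.
PN = (p₁ − p₀)/p₁ = (0.0116 − 0.00812) / 0.0116 ≈ 0.30000.
Attributable cases ≈ PN × (exposed cases) = 0.30000 × 1429 ≈ 428.70.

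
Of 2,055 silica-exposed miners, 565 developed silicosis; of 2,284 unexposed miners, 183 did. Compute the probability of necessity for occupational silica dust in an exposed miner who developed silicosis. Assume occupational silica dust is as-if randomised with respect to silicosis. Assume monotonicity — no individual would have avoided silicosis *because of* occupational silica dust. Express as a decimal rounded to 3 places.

PN ≈ 0.709

p₁ = P(outcome | exposed) = 565/2055 = 0.27494
p₀ = P(outcome | unexposed) = 183/2284 = 0.080123
Under exogeneity and monotonicity, PN = (p₁ − p₀) / p₁.
PN = (0.27494 − 0.080123) / 0.27494 = 0.19482 / 0.27494 ≈ 0.7086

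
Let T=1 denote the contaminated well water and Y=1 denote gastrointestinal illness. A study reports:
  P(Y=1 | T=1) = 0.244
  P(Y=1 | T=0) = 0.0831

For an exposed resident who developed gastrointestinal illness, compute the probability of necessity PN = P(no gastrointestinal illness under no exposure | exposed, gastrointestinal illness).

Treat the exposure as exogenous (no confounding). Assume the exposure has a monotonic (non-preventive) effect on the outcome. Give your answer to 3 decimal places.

PN ≈ 0.659

Let p₁ = 0.244, p₀ = 0.0831.
Under exogeneity and monotonicity, PN = (p₁ − p₀) / p₁.
PN = (0.244 − 0.0831) / 0.244 = 0.1609 / 0.244 ≈ 0.6594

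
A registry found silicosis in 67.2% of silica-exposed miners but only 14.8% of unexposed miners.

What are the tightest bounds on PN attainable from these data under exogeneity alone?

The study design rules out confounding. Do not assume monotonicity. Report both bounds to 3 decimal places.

0.780 ≤ PN ≤ 1.000

p₁ = 0.672, p₀ = 0.148.
Under exogeneity alone the bounds on PN are max{0,(p₁−p₀)/p₁} ≤ PN ≤ min{1,(1−p₀)/p₁}.
  lower = (p₁ − p₀)/p₁ = 0.524 / 0.672 ≈ 0.7798
  upper = min{1, (1 − p₀)/p₁} = 0.852 / 0.672 ≈ 1.2679 → capped at 1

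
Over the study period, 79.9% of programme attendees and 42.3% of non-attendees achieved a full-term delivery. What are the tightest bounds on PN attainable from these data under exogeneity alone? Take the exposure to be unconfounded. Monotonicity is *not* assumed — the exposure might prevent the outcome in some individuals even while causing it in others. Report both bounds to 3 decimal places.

0.471 ≤ PN ≤ 0.722

p₁ = 0.799, p₀ = 0.423.
Under exogeneity alone the bounds on PN are max{0,(p₁−p₀)/p₁} ≤ PN ≤ min{1,(1−p₀)/p₁}.
  lower = (p₁ − p₀)/p₁ = 0.376 / 0.799 ≈ 0.4706
  upper = min{1, (1 − p₀)/p₁} = 0.577 / 0.799 ≈ 0.7222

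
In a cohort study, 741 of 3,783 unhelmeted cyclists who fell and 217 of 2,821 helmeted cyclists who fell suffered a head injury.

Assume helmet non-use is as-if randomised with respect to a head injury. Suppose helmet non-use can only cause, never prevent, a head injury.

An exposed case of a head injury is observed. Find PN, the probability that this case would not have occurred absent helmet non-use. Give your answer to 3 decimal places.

PN ≈ 0.607

p₁ = P(outcome | exposed) = 741/3783 = 0.19588
p₀ = P(outcome | unexposed) = 217/2821 = 0.076923
Under exogeneity and monotonicity, PN = (p₁ − p₀) / p₁.
PN = (0.19588 − 0.076923) / 0.19588 = 0.11895 / 0.19588 ≈ 0.6073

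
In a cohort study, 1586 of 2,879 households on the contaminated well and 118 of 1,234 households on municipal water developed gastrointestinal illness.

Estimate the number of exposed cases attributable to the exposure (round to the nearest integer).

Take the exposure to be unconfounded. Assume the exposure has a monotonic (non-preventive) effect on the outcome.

about 1311 cases

p₁ = P(outcome | exposed) = 1586/2879 = 0.55089
p₀ = P(outcome | unexposed) = 118/1234 = 0.095624
PN = (p₁ − p₀)/p₁ = (0.55089 − 0.095624) / 0.55089 ≈ 0.82642.
Attributable cases ≈ PN × (exposed cases) = 0.82642 × 1586 ≈ 1310.70.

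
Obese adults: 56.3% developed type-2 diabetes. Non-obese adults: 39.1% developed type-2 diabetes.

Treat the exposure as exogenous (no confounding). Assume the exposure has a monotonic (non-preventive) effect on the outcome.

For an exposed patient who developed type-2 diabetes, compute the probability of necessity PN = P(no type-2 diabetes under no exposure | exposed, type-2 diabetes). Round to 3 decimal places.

PN ≈ 0.306

p₁ = 0.563, p₀ = 0.391.
Under exogeneity and monotonicity, PN = (p₁ − p₀) / p₁.
PN = (0.563 − 0.391) / 0.563 = 0.172 / 0.563 ≈ 0.3055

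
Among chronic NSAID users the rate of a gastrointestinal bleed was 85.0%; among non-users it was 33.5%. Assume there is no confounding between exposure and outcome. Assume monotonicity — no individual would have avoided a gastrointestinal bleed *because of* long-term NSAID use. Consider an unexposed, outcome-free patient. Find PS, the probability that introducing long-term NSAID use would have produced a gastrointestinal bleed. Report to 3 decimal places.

PS ≈ 0.774

p₁ = 0.85, p₀ = 0.335.
Under exogeneity and monotonicity, PS = (p₁ − p₀) / (1 − p₀).
PS = (0.85 − 0.335) / (1 − 0.335) = 0.515 / 0.665 ≈ 0.7744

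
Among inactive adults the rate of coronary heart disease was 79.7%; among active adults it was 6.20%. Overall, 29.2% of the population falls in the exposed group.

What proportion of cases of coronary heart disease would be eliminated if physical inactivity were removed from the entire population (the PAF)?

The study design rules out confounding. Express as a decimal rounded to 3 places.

p₁ = 0.797, p₀ = 0.062.
Overall risk P(Y=1) = π·p₁ + (1−π)·p₀ = 0.292×0.797 + 0.708×0.062 = 0.27662.
Under exogeneity, PAF = [P(Y=1) − p₀] / P(Y=1).
PAF = (0.27662 − 0.062) / 0.27662 ≈ 0.7759

PAF ≈ 0.776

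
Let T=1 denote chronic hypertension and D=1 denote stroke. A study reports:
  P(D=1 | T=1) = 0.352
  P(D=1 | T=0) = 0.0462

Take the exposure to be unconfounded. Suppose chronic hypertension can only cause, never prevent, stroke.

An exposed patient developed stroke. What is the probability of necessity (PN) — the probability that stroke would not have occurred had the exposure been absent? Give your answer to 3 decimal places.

Let p₁ = 0.352, p₀ = 0.0462.
Under exogeneity and monotonicity, PN = (p₁ − p₀) / p₁.
PN = (0.352 − 0.0462) / 0.352 = 0.3058 / 0.352 ≈ 0.8687

PN ≈ 0.869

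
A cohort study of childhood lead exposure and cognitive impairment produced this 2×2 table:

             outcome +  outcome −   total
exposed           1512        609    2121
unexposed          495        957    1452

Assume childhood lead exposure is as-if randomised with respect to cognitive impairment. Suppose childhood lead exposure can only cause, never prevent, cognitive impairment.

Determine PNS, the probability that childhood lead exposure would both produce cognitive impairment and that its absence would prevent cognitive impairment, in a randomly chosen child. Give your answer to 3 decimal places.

p₁ = P(outcome | exposed) = 1512/2121 = 0.71287
p₀ = P(outcome | unexposed) = 495/1452 = 0.34091
Under exogeneity and monotonicity, PNS = p₁ − p₀.
PNS = 0.71287 − 0.34091 = 0.37196

PNS ≈ 0.372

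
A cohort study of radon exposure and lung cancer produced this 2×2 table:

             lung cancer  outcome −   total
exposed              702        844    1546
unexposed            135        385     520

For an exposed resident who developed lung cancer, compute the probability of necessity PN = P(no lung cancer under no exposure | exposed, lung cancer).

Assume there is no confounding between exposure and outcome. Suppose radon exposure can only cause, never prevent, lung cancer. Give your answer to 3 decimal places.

p₁ = P(outcome | exposed) = 702/1546 = 0.45408
p₀ = P(outcome | unexposed) = 135/520 = 0.25962
Under exogeneity and monotonicity, PN = (p₁ − p₀)/p₁.
PN = (0.45408 − 0.25962) / 0.45408 ≈ 0.4283

PN ≈ 0.428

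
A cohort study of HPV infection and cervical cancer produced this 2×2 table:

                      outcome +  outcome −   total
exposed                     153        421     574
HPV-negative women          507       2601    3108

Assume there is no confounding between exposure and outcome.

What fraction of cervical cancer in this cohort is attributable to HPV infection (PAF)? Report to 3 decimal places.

PAF ≈ 0.090

p₁ = P(outcome | exposed) = 153/574 = 0.26655
p₀ = P(outcome | unexposed) = 507/3108 = 0.16313
Exposure prevalence π = 574/3682 = 0.15589; overall risk P(Y=1) = 0.17925.
Under exogeneity, PAF = [P(Y=1) − p₀]/P(Y=1).
PAF = (0.17925 − 0.16313) / 0.17925 ≈ 0.0899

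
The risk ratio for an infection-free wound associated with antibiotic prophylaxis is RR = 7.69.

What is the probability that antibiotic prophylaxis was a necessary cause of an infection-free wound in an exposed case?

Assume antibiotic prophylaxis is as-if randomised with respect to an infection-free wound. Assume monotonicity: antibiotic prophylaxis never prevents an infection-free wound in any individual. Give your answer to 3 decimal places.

Under exogeneity and monotonicity, PN = (RR − 1) / RR = 1 − 1/RR.
PN = (7.69 − 1) / 7.69 = 6.69 / 7.69 ≈ 0.8700

PN ≈ 0.870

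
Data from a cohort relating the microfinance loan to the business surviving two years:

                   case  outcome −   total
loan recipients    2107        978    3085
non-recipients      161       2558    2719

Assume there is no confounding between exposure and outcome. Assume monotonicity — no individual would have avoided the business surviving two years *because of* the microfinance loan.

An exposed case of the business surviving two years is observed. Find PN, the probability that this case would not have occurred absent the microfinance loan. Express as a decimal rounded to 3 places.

PN ≈ 0.913

p₁ = P(outcome | exposed) = 2107/3085 = 0.68298
p₀ = P(outcome | unexposed) = 161/2719 = 0.059213
Under exogeneity and monotonicity, PN = (p₁ − p₀) / p₁.
PN = (0.68298 − 0.059213) / 0.68298 = 0.62377 / 0.68298 ≈ 0.9133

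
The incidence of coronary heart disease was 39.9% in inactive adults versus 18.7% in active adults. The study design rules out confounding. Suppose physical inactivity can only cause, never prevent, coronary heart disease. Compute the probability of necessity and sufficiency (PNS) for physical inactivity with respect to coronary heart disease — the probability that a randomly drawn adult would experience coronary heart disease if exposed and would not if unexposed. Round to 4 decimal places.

p₁ = 0.399, p₀ = 0.187.
Under exogeneity and monotonicity, PNS = p₁ − p₀.
PNS = 0.399 − 0.187 = 0.212

PNS ≈ 0.2120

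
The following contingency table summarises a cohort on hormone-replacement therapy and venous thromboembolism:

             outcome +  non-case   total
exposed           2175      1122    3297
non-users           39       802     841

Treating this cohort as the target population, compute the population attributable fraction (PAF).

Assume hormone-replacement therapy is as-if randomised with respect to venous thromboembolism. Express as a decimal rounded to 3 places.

PAF ≈ 0.913

p₁ = P(outcome | exposed) = 2175/3297 = 0.65969
p₀ = P(outcome | unexposed) = 39/841 = 0.046373
Exposure prevalence π = 3297/4138 = 0.79676; overall risk P(Y=1) = 0.53504.
Under exogeneity, PAF = [P(Y=1) − p₀]/P(Y=1).
PAF = (0.53504 − 0.046373) / 0.53504 ≈ 0.9133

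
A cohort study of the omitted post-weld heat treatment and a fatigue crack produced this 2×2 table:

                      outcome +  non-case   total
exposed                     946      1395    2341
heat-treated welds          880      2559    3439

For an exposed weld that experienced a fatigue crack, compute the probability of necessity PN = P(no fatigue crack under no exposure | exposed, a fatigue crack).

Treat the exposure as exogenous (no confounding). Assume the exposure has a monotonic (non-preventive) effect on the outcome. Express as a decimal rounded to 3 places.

PN ≈ 0.367

p₁ = P(outcome | exposed) = 946/2341 = 0.4041
p₀ = P(outcome | unexposed) = 880/3439 = 0.25589
Under exogeneity and monotonicity, PN = (p₁ − p₀)/p₁.
PN = (0.4041 − 0.25589) / 0.4041 ≈ 0.3668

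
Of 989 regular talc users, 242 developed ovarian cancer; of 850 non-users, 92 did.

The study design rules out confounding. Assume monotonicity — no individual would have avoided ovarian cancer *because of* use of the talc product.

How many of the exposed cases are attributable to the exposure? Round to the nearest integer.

about 135 cases

p₁ = P(outcome | exposed) = 242/989 = 0.24469
p₀ = P(outcome | unexposed) = 92/850 = 0.10824
PN = (p₁ − p₀)/p₁ = (0.24469 − 0.10824) / 0.24469 ≈ 0.55767.
Attributable cases ≈ PN × (exposed cases) = 0.55767 × 242 ≈ 134.96.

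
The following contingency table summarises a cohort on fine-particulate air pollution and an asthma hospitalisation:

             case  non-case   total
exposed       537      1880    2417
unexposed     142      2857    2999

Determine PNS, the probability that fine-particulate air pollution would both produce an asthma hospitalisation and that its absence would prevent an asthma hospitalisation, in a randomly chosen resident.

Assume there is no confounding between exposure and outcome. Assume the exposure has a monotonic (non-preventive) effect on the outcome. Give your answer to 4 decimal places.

p₁ = P(outcome | exposed) = 537/2417 = 0.22218
p₀ = P(outcome | unexposed) = 142/2999 = 0.047349
Under exogeneity and monotonicity, PNS = p₁ − p₀.
PNS = 0.22218 − 0.047349 = 0.17483

PNS ≈ 0.1748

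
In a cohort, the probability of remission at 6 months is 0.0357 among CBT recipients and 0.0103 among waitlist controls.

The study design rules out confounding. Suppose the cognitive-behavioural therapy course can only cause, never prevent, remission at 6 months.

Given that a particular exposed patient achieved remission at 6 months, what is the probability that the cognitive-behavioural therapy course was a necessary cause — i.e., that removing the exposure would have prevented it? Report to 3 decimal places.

Let p₁ = 0.0357, p₀ = 0.0103.
Under exogeneity and monotonicity, PN = (p₁ − p₀) / p₁.
PN = (0.0357 − 0.0103) / 0.0357 = 0.0254 / 0.0357 ≈ 0.7115

PN ≈ 0.711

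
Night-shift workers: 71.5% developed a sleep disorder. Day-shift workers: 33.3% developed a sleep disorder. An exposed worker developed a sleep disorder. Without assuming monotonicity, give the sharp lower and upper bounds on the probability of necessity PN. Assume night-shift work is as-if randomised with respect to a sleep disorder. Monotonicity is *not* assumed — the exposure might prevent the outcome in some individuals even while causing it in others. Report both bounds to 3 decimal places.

0.534 ≤ PN ≤ 0.933

p₁ = 0.715, p₀ = 0.333.
Under exogeneity alone the bounds on PN are max{0,(p₁−p₀)/p₁} ≤ PN ≤ min{1,(1−p₀)/p₁}.
  lower = (p₁ − p₀)/p₁ = 0.382 / 0.715 ≈ 0.5343
  upper = min{1, (1 − p₀)/p₁} = 0.667 / 0.715 ≈ 0.9329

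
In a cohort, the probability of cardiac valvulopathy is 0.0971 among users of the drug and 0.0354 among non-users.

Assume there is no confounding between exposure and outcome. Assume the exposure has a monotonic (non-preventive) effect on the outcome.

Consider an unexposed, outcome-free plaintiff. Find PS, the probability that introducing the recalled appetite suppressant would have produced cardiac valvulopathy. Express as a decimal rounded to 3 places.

PS ≈ 0.064

Let p₁ = 0.0971, p₀ = 0.0354.
Under exogeneity and monotonicity, PS = (p₁ − p₀) / (1 − p₀).
PS = (0.0971 − 0.0354) / (1 − 0.0354) = 0.0617 / 0.9646 ≈ 0.0640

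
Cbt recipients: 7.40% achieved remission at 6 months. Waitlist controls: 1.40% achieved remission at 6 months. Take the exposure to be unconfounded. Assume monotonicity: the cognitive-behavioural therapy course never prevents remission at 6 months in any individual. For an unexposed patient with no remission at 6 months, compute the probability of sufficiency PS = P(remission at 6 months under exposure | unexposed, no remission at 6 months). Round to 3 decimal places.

p₁ = 0.074, p₀ = 0.014.
Under exogeneity and monotonicity, PS = (p₁ − p₀) / (1 − p₀).
PS = (0.074 − 0.014) / (1 − 0.014) = 0.06 / 0.986 ≈ 0.0609

PS ≈ 0.061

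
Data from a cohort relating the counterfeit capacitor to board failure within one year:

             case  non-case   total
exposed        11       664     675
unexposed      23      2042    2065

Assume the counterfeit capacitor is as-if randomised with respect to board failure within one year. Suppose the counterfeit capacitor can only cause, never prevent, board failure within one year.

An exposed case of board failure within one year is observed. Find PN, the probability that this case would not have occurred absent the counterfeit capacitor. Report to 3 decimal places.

p₁ = P(outcome | exposed) = 11/675 = 0.016296
p₀ = P(outcome | unexposed) = 23/2065 = 0.011138
Under exogeneity and monotonicity, PN = (p₁ − p₀) / p₁.
PN = (0.016296 − 0.011138) / 0.016296 = 0.0051583 / 0.016296 ≈ 0.3165

PN ≈ 0.317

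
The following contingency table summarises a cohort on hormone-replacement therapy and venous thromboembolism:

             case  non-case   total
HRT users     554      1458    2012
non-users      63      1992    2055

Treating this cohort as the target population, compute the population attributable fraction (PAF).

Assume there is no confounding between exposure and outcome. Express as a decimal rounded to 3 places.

PAF ≈ 0.798

p₁ = P(outcome | exposed) = 554/2012 = 0.27535
p₀ = P(outcome | unexposed) = 63/2055 = 0.030657
Exposure prevalence π = 2012/4067 = 0.49471; overall risk P(Y=1) = 0.15171.
Under exogeneity, PAF = [P(Y=1) − p₀]/P(Y=1).
PAF = (0.15171 − 0.030657) / 0.15171 ≈ 0.7979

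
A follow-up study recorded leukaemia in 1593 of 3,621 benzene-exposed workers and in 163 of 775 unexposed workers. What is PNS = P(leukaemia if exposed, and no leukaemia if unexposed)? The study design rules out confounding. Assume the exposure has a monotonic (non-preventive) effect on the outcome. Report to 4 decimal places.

p₁ = P(outcome | exposed) = 1593/3621 = 0.43993
p₀ = P(outcome | unexposed) = 163/775 = 0.21032
Under exogeneity and monotonicity, PNS = p₁ − p₀.
PNS = 0.43993 − 0.21032 = 0.22961

PNS ≈ 0.2296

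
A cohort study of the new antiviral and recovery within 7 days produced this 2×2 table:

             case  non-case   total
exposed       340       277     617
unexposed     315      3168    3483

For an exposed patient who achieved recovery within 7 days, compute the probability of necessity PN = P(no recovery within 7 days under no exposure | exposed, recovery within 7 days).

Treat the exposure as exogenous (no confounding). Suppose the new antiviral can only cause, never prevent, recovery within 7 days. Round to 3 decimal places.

PN ≈ 0.836

p₁ = P(outcome | exposed) = 340/617 = 0.55105
p₀ = P(outcome | unexposed) = 315/3483 = 0.090439
Under exogeneity and monotonicity, PN = (p₁ − p₀)/p₁.
PN = (0.55105 − 0.090439) / 0.55105 ≈ 0.8359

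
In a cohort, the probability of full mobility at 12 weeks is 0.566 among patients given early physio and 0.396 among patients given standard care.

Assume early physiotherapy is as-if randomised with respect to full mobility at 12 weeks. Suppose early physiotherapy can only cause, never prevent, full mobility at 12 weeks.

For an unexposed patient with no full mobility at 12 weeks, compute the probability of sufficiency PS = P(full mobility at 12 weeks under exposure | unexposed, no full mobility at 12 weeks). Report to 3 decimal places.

Let p₁ = 0.566, p₀ = 0.396.
Under exogeneity and monotonicity, PS = (p₁ − p₀) / (1 − p₀).
PS = (0.566 − 0.396) / (1 − 0.396) = 0.17 / 0.604 ≈ 0.2815

PS ≈ 0.281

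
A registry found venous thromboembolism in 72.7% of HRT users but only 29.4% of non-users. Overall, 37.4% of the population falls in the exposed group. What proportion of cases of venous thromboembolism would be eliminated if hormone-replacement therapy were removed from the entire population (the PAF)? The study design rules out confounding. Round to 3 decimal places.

PAF ≈ 0.355

p₁ = 0.727, p₀ = 0.294.
Overall risk P(Y=1) = π·p₁ + (1−π)·p₀ = 0.374×0.727 + 0.626×0.294 = 0.45594.
Under exogeneity, PAF = [P(Y=1) − p₀] / P(Y=1).
PAF = (0.45594 − 0.294) / 0.45594 ≈ 0.3552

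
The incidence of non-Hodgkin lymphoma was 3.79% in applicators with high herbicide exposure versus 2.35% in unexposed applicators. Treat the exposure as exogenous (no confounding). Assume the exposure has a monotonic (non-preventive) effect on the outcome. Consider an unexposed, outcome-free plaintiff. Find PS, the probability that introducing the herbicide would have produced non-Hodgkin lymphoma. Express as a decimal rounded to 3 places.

p₁ = 0.0379, p₀ = 0.0235.
Under exogeneity and monotonicity, PS = (p₁ − p₀) / (1 − p₀).
PS = (0.0379 − 0.0235) / (1 − 0.0235) = 0.0144 / 0.9765 ≈ 0.0147

PS ≈ 0.015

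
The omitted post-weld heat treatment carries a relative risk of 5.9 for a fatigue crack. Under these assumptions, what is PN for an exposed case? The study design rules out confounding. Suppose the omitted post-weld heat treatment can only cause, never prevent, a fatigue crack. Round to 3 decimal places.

PN ≈ 0.831

Under exogeneity and monotonicity, PN = (RR − 1) / RR = 1 − 1/RR.
PN = (5.9 − 1) / 5.9 = 4.9 / 5.9 ≈ 0.8305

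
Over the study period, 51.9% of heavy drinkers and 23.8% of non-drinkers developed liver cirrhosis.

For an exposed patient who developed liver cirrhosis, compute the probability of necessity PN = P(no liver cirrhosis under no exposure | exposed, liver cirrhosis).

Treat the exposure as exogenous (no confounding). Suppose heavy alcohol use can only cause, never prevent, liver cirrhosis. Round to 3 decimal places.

PN ≈ 0.541

p₁ = 0.519, p₀ = 0.238.
Under exogeneity and monotonicity, PN = (p₁ − p₀) / p₁.
PN = (0.519 − 0.238) / 0.519 = 0.281 / 0.519 ≈ 0.5414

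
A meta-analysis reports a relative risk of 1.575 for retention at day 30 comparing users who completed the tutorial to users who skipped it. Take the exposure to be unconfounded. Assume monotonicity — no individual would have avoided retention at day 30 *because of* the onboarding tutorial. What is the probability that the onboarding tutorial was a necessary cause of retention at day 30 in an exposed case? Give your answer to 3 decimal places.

PN ≈ 0.365

Under exogeneity and monotonicity, PN = (RR − 1) / RR = 1 − 1/RR.
PN = (1.575 − 1) / 1.575 = 0.575 / 1.575 ≈ 0.3651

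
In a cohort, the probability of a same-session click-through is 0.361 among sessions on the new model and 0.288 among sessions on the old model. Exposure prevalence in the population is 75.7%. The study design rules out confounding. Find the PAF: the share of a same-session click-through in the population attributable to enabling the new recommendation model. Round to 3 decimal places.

Let p₁ = 0.361, p₀ = 0.288.
Overall risk P(Y=1) = π·p₁ + (1−π)·p₀ = 0.757×0.361 + 0.243×0.288 = 0.34326.
Under exogeneity, PAF = [P(Y=1) − p₀] / P(Y=1).
PAF = (0.34326 − 0.288) / 0.34326 ≈ 0.1610

PAF ≈ 0.161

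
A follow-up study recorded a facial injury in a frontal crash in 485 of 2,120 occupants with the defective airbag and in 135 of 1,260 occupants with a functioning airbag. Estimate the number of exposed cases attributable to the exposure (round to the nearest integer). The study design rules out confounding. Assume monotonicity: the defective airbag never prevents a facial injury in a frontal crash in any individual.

about 258 cases

p₁ = P(outcome | exposed) = 485/2120 = 0.22877
p₀ = P(outcome | unexposed) = 135/1260 = 0.10714
PN = (p₁ − p₀)/p₁ = (0.22877 − 0.10714) / 0.22877 ≈ 0.53166.
Attributable cases ≈ PN × (exposed cases) = 0.53166 × 485 ≈ 257.86.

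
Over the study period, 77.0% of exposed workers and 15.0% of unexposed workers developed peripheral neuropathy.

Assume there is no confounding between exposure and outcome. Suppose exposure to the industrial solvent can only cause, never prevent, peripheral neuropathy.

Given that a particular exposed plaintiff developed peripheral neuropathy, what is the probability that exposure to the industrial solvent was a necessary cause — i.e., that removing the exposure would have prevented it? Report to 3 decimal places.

PN ≈ 0.805

p₁ = 0.77, p₀ = 0.15.
Under exogeneity and monotonicity, PN = (p₁ − p₀) / p₁.
PN = (0.77 − 0.15) / 0.77 = 0.62 / 0.77 ≈ 0.8052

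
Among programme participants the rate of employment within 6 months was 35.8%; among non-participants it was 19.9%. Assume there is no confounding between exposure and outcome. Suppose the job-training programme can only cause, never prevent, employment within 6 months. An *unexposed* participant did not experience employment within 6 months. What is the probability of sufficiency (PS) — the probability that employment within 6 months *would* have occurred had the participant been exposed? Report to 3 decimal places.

p₁ = 0.358, p₀ = 0.199.
Under exogeneity and monotonicity, PS = (p₁ − p₀) / (1 − p₀).
PS = (0.358 − 0.199) / (1 − 0.199) = 0.159 / 0.801 ≈ 0.1985

PS ≈ 0.199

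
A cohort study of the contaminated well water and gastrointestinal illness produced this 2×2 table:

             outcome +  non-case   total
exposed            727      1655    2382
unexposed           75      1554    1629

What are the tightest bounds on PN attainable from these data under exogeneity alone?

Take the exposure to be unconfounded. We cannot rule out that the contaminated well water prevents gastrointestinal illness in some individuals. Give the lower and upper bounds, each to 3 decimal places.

0.849 ≤ PN ≤ 1.000

p₁ = P(outcome | exposed) = 727/2382 = 0.30521
p₀ = P(outcome | unexposed) = 75/1629 = 0.046041
Under exogeneity alone the bounds on PN are max{0,(p₁−p₀)/p₁} ≤ PN ≤ min{1,(1−p₀)/p₁}.
  lower = (p₁ − p₀)/p₁ = 0.25917 / 0.30521 ≈ 0.8491
  upper = min{1, (1 − p₀)/p₁} = 0.95396 / 0.30521 ≈ 3.1256 → capped at 1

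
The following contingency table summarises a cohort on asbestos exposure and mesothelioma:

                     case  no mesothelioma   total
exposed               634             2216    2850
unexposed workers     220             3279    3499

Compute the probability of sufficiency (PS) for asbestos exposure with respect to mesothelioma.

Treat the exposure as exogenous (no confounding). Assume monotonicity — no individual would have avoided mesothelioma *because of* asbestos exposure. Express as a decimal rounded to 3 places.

PS ≈ 0.170

p₁ = P(outcome | exposed) = 634/2850 = 0.22246
p₀ = P(outcome | unexposed) = 220/3499 = 0.062875
Under exogeneity and monotonicity, PS = (p₁ − p₀)/(1 − p₀).
PS = (0.22246 − 0.062875) / 0.93712 ≈ 0.1703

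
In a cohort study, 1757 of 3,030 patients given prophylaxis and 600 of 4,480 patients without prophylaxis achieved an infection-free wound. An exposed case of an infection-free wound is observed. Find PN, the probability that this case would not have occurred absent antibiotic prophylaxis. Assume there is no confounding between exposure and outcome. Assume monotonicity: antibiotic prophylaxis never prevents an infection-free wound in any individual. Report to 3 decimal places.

PN ≈ 0.769

p₁ = P(outcome | exposed) = 1757/3030 = 0.57987
p₀ = P(outcome | unexposed) = 600/4480 = 0.13393
Under exogeneity and monotonicity, PN = (p₁ − p₀) / p₁.
PN = (0.57987 − 0.13393) / 0.57987 = 0.44594 / 0.57987 ≈ 0.7690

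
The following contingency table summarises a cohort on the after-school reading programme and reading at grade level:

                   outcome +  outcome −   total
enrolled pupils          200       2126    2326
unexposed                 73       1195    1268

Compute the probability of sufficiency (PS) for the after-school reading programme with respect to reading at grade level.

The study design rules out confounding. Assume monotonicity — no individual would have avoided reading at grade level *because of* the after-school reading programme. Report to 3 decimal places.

PS ≈ 0.030

p₁ = P(outcome | exposed) = 200/2326 = 0.085985
p₀ = P(outcome | unexposed) = 73/1268 = 0.057571
Under exogeneity and monotonicity, PS = (p₁ − p₀)/(1 − p₀).
PS = (0.085985 − 0.057571) / 0.94243 ≈ 0.0301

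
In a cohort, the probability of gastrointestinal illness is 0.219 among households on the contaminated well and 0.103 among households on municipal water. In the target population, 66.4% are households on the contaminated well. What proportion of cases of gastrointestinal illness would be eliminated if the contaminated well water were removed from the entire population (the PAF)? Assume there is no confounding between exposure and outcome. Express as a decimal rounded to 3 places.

Let p₁ = 0.219, p₀ = 0.103.
Overall risk P(Y=1) = π·p₁ + (1−π)·p₀ = 0.664×0.219 + 0.336×0.103 = 0.18002.
Under exogeneity, PAF = [P(Y=1) − p₀] / P(Y=1).
PAF = (0.18002 − 0.103) / 0.18002 ≈ 0.4279

PAF ≈ 0.428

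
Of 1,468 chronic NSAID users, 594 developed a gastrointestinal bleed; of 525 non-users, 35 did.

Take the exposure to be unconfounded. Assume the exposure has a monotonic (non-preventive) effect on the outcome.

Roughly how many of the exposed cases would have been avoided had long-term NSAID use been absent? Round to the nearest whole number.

about 496 cases

p₁ = P(outcome | exposed) = 594/1468 = 0.40463
p₀ = P(outcome | unexposed) = 35/525 = 0.066667
PN = (p₁ − p₀)/p₁ = (0.40463 − 0.066667) / 0.40463 ≈ 0.83524.
Attributable cases ≈ PN × (exposed cases) = 0.83524 × 594 ≈ 496.13.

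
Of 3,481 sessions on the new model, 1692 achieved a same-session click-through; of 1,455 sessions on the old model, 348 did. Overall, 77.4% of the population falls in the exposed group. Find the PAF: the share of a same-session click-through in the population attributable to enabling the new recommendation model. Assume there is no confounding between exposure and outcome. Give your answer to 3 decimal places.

PAF ≈ 0.444

p₁ = P(outcome | exposed) = 1692/3481 = 0.48607
p₀ = P(outcome | unexposed) = 348/1455 = 0.23918
Overall risk P(Y=1) = π·p₁ + (1−π)·p₀ = 0.774×0.48607 + 0.226×0.23918 = 0.43027.
Under exogeneity, PAF = [P(Y=1) − p₀] / P(Y=1).
PAF = (0.43027 − 0.23918) / 0.43027 ≈ 0.4441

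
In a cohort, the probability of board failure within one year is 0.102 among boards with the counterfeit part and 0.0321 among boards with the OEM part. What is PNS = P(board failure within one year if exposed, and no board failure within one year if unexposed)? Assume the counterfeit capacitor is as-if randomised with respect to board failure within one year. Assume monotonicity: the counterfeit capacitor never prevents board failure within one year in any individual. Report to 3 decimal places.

Let p₁ = 0.102, p₀ = 0.0321.
Under exogeneity and monotonicity, PNS = p₁ − p₀.
PNS = 0.102 − 0.0321 = 0.0699

PNS ≈ 0.070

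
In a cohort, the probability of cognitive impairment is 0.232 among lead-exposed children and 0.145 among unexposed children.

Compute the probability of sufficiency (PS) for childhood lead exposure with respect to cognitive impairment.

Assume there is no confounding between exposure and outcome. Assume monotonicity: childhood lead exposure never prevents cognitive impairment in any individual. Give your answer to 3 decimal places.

PS ≈ 0.102

Let p₁ = 0.232, p₀ = 0.145.
Under exogeneity and monotonicity, PS = (p₁ − p₀) / (1 − p₀).
PS = (0.232 − 0.145) / (1 − 0.145) = 0.087 / 0.855 ≈ 0.1018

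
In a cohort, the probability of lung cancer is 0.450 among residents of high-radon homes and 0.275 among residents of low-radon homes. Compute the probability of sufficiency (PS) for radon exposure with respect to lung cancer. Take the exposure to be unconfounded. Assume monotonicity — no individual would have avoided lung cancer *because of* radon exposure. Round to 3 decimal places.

Let p₁ = 0.45, p₀ = 0.275.
Under exogeneity and monotonicity, PS = (p₁ − p₀) / (1 − p₀).
PS = (0.45 − 0.275) / (1 − 0.275) = 0.175 / 0.725 ≈ 0.2414

PS ≈ 0.241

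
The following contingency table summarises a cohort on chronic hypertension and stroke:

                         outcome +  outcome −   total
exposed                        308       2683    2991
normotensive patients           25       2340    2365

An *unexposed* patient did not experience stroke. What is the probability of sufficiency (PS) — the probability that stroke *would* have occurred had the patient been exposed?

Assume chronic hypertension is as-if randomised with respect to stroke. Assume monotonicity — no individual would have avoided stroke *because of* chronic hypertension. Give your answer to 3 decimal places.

PS ≈ 0.093

p₁ = P(outcome | exposed) = 308/2991 = 0.10298
p₀ = P(outcome | unexposed) = 25/2365 = 0.010571
Under exogeneity and monotonicity, PS = (p₁ − p₀)/(1 − p₀).
PS = (0.10298 − 0.010571) / 0.98943 ≈ 0.0934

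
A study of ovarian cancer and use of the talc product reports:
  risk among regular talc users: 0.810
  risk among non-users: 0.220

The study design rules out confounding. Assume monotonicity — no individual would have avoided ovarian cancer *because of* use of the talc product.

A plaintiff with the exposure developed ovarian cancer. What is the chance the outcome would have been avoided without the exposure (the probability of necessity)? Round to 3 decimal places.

PN ≈ 0.728

Let p₁ = 0.81, p₀ = 0.22.
Under exogeneity and monotonicity, PN = (p₁ − p₀) / p₁.
PN = (0.81 − 0.22) / 0.81 = 0.59 / 0.81 ≈ 0.7284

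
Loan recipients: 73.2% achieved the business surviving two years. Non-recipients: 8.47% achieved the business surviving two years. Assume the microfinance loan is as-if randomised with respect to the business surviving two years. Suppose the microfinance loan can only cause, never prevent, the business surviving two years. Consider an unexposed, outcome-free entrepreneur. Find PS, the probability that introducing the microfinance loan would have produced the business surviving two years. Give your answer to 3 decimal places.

p₁ = 0.732, p₀ = 0.0847.
Under exogeneity and monotonicity, PS = (p₁ − p₀) / (1 − p₀).
PS = (0.732 − 0.0847) / (1 − 0.0847) = 0.6473 / 0.9153 ≈ 0.7072

PS ≈ 0.707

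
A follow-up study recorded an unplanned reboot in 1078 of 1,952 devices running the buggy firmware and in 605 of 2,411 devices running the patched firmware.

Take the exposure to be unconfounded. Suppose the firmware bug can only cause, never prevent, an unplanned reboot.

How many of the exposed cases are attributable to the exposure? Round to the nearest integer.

p₁ = P(outcome | exposed) = 1078/1952 = 0.55225
p₀ = P(outcome | unexposed) = 605/2411 = 0.25093
PN = (p₁ − p₀)/p₁ = (0.55225 − 0.25093) / 0.55225 ≈ 0.54562.
Attributable cases ≈ PN × (exposed cases) = 0.54562 × 1078 ≈ 588.18.

about 588 cases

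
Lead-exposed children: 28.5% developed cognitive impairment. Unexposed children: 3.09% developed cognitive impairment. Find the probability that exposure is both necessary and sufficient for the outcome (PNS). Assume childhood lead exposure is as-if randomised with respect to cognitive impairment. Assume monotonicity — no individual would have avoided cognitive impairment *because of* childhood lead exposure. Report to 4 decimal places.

p₁ = 0.285, p₀ = 0.0309.
Under exogeneity and monotonicity, PNS = p₁ − p₀.
PNS = 0.285 − 0.0309 = 0.2541

PNS ≈ 0.2541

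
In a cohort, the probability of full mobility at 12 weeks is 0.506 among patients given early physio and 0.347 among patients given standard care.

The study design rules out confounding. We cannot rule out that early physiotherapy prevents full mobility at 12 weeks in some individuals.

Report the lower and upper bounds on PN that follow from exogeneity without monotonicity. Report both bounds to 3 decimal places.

Let p₁ = 0.506, p₀ = 0.347.
Under exogeneity alone the bounds on PN are max{0,(p₁−p₀)/p₁} ≤ PN ≤ min{1,(1−p₀)/p₁}.
  lower = (p₁ − p₀)/p₁ = 0.159 / 0.506 ≈ 0.3142
  upper = min{1, (1 − p₀)/p₁} = 0.653 / 0.506 ≈ 1.2905 → capped at 1

0.314 ≤ PN ≤ 1.000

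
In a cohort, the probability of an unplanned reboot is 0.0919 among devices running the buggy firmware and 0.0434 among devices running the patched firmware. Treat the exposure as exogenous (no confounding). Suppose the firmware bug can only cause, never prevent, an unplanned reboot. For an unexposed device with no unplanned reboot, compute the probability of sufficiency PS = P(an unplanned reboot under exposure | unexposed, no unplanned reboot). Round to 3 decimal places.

Let p₁ = 0.0919, p₀ = 0.0434.
Under exogeneity and monotonicity, PS = (p₁ − p₀) / (1 − p₀).
PS = (0.0919 − 0.0434) / (1 − 0.0434) = 0.0485 / 0.9566 ≈ 0.0507

PS ≈ 0.051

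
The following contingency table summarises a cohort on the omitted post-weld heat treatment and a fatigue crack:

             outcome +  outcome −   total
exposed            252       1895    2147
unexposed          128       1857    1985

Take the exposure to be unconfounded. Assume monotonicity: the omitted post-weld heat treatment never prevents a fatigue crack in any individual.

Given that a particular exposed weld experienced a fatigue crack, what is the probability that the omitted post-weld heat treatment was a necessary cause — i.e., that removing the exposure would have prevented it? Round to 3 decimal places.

PN ≈ 0.451

p₁ = P(outcome | exposed) = 252/2147 = 0.11737
p₀ = P(outcome | unexposed) = 128/1985 = 0.064484
Under exogeneity and monotonicity, PN = (p₁ − p₀)/p₁.
PN = (0.11737 − 0.064484) / 0.11737 ≈ 0.4506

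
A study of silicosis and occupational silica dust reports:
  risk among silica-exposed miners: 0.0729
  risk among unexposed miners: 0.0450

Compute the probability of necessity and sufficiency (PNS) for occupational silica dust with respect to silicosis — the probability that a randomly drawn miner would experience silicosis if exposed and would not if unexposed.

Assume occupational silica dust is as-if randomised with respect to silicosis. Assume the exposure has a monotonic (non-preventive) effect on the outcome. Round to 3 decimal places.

PNS ≈ 0.028

Let p₁ = 0.0729, p₀ = 0.045.
Under exogeneity and monotonicity, PNS = p₁ − p₀.
PNS = 0.0729 − 0.045 = 0.0279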